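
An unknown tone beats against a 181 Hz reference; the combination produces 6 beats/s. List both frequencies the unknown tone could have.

175 Hz or 187 Hz

|f − 181| = 6, so f = 181 ± 6.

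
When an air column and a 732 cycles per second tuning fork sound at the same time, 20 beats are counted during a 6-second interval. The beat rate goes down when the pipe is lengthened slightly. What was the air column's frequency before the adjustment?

735.3333 Hz

Beat frequency = 20/6 = 3.3333 Hz.
|f − 732| = 3.3333, so the air column was at either 728.6667 Hz or 735.3333 Hz.
A longer pipe has a lower fundamental; the adjustment lowers the air column's frequency.
The beat rate fell, so the adjustment moved the air column toward 732 Hz — it must have started above the reference.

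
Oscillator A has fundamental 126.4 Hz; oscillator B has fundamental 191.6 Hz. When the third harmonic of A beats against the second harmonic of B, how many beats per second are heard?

Third harmonic of the first: 3·126.4 = 379.2 Hz.
Second harmonic of the second: 2·191.6 = 383.2 Hz.
f_beat = |379.2 − 383.2| = 4.0 Hz.

4.0 Hz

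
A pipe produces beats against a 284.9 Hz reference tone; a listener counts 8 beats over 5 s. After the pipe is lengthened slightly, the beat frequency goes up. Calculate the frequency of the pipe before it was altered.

Beat frequency = 8/5 = 1.6 Hz.
|f − 284.9| = 1.6, so the pipe was at either 283.3 Hz or 286.5 Hz.
A longer pipe has a lower fundamental; the adjustment lowers the pipe's frequency.
The beat rate rose, so the adjustment moved the pipe further from 284.9 Hz — it was already below the reference.

283.3 Hz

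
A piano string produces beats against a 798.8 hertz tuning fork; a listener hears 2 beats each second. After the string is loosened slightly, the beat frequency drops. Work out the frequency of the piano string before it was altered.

|f − 798.8| = 2, so the piano string was at either 796.8 Hz or 800.8 Hz.
Reducing tension lowers a string's frequency; the adjustment lowers the piano string's frequency.
The beat rate fell, so the adjustment moved the piano string toward 798.8 Hz — it must have started above the reference.

800.8 Hz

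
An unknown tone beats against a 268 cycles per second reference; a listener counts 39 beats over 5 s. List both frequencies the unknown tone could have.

Beat frequency = 39/5 = 7.8 Hz.
|f − 268| = 7.8, so f = 268 ± 7.8.

260.2 Hz or 275.8 Hz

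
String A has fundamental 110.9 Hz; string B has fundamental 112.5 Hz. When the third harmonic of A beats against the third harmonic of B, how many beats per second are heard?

Third harmonic of the first: 3·110.9 = 332.7 Hz.
Third harmonic of the second: 3·112.5 = 337.5 Hz.
f_beat = |332.7 − 337.5| = 4.8 Hz.

4.8 Hz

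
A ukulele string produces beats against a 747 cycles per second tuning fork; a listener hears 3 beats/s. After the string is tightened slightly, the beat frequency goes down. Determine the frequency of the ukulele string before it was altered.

744 Hz

|f − 747| = 3, so the ukulele string was at either 744 Hz or 750 Hz.
Increasing tension raises a string's frequency; the adjustment raises the ukulele string's frequency.
The beat rate fell, so the adjustment moved the ukulele string toward 747 Hz — it must have started below the reference.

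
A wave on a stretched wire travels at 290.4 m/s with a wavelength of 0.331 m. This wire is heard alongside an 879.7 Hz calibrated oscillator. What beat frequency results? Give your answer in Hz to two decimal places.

2.36 Hz

Source frequency f = v/λ = 290.4/0.331 = 877.3414 Hz.
f_beat = |877.3414 − 879.7| = 2.36 Hz.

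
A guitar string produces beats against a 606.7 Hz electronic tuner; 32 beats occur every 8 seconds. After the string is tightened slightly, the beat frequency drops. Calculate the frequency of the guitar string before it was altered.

Beat frequency = 32/8 = 4 Hz.
|f − 606.7| = 4, so the guitar string was at either 602.7 Hz or 610.7 Hz.
Increasing tension raises a string's frequency; the adjustment raises the guitar string's frequency.
The beat rate fell, so the adjustment moved the guitar string toward 606.7 Hz — it must have started below the reference.

602.7 Hz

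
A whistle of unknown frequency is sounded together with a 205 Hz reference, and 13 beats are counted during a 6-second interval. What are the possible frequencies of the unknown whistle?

202.8333 Hz or 207.1667 Hz

Beat frequency = 13/6 = 2.1667 Hz.
|f − 205| = 2.1667, so f = 205 ± 2.1667.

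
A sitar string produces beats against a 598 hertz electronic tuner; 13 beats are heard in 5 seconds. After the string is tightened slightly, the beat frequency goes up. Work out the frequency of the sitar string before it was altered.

Beat frequency = 13/5 = 2.6 Hz.
|f − 598| = 2.6, so the sitar string was at either 595.4 Hz or 600.6 Hz.
Increasing tension raises a string's frequency; the adjustment raises the sitar string's frequency.
The beat rate rose, so the adjustment moved the sitar string further from 598 Hz — it was already above the reference.

600.6 Hz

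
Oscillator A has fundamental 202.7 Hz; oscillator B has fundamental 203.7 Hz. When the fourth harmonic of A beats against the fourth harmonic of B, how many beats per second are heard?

4.0 Hz

Fourth harmonic of the first: 4·202.7 = 810.8 Hz.
Fourth harmonic of the second: 4·203.7 = 814.8 Hz.
f_beat = |810.8 − 814.8| = 4.0 Hz.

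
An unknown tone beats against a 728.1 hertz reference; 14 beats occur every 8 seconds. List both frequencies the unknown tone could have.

Beat frequency = 14/8 = 1.75 Hz.
|f − 728.1| = 1.75, so f = 728.1 ± 1.75.

726.35 Hz or 729.85 Hz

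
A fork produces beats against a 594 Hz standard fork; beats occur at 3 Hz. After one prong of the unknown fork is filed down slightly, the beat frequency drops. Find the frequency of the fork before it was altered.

591 Hz

|f − 594| = 3, so the fork was at either 591 Hz or 597 Hz.
Filing a prong removes mass and raises the fork's frequency; the adjustment raises the fork's frequency.
The beat rate fell, so the adjustment moved the fork toward 594 Hz — it must have started below the reference.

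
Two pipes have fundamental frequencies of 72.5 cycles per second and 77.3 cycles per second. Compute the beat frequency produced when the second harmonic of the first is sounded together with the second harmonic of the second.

Second harmonic of the first: 2·72.5 = 145.0 Hz.
Second harmonic of the second: 2·77.3 = 154.6 Hz.
f_beat = |145.0 − 154.6| = 9.6 Hz.

9.6 Hz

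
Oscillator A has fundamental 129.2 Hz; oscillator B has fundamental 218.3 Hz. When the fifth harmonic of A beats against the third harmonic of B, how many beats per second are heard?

8.9 Hz

Fifth harmonic of the first: 5·129.2 = 646.0 Hz.
Third harmonic of the second: 3·218.3 = 654.9 Hz.
f_beat = |646.0 − 654.9| = 8.9 Hz.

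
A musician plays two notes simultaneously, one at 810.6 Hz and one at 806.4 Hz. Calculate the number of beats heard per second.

4.2 Hz

Beats arise from superposition of two nearby frequencies; the beat rate is |f₁ − f₂|.
|810.6 − 806.4| = 4.2 Hz.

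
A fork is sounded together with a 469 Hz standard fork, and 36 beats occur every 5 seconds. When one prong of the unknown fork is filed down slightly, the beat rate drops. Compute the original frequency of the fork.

Beat frequency = 36/5 = 7.2 Hz.
|f − 469| = 7.2, so the fork was at either 461.8 Hz or 476.2 Hz.
Filing a prong removes mass and raises the fork's frequency; the adjustment raises the fork's frequency.
The beat rate fell, so the adjustment moved the fork toward 469 Hz — it must have started below the reference.

461.8 Hz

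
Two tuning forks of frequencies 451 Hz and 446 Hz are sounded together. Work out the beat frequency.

The beat frequency equals the magnitude of the frequency difference.
|451 − 446| = 5 Hz.

5 Hz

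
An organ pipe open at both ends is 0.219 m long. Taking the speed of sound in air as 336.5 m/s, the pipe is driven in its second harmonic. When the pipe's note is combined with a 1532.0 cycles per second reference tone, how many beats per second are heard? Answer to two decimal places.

Open pipe: f_n = n·v/(2L) = 2·336.5/(2·0.219) = 1536.5297 Hz.
f_beat = |1536.5297 − 1532.0| = 4.53 Hz.

4.53 Hz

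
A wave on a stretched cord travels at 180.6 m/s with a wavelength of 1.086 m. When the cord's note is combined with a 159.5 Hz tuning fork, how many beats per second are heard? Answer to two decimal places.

Source frequency f = v/λ = 180.6/1.086 = 166.2983 Hz.
f_beat = |166.2983 − 159.5| = 6.80 Hz.

6.80 Hz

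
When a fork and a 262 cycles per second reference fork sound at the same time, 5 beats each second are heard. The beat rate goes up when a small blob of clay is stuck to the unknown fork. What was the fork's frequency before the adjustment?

|f − 262| = 5, so the fork was at either 257 Hz or 267 Hz.
Adding mass to a fork lowers its frequency; the adjustment lowers the fork's frequency.
The beat rate rose, so the adjustment moved the fork further from 262 Hz — it was already below the reference.

257 Hz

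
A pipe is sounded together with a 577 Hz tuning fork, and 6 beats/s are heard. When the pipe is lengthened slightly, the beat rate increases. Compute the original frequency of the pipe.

571 Hz

|f − 577| = 6, so the pipe was at either 571 Hz or 583 Hz.
A longer pipe has a lower fundamental; the adjustment lowers the pipe's frequency.
The beat rate rose, so the adjustment moved the pipe further from 577 Hz — it was already below the reference.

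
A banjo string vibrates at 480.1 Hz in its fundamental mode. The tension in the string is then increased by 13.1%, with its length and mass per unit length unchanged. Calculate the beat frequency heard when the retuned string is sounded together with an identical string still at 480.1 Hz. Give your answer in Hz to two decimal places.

30.48 Hz

For a string, f ∝ √T, so the new frequency is 480.1·√1.131 = 510.5791 Hz.
f_beat = |510.5791 − 480.1| = 30.48 Hz.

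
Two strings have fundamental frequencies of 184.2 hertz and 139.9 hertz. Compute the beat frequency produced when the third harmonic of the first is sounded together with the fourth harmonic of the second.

Third harmonic of the first: 3·184.2 = 552.6 Hz.
Fourth harmonic of the second: 4·139.9 = 559.6 Hz.
f_beat = |552.6 − 559.6| = 7.0 Hz.

7.0 Hz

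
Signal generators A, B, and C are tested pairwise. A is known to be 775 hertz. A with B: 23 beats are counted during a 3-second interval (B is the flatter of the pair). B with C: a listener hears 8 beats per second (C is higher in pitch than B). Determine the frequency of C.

A–B: Beat frequency = 23/3 = 7.6667 Hz.
B is below A, so f_B = 775 − 7.6667 = 767.3333 Hz.
C is above B, so f_C = 767.3333 + 8 = 775.3333 Hz.

775.3333 Hz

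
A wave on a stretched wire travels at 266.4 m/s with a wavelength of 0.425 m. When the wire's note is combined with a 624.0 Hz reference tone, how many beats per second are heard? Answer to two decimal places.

2.82 Hz

Source frequency f = v/λ = 266.4/0.425 = 626.8235 Hz.
f_beat = |626.8235 − 624.0| = 2.82 Hz.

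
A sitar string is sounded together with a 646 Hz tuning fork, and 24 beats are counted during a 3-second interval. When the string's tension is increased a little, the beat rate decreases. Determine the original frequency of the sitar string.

638 Hz

Beat frequency = 24/3 = 8 Hz.
|f − 646| = 8, so the sitar string was at either 638 Hz or 654 Hz.
Higher tension means higher frequency; the adjustment raises the sitar string's frequency.
The beat rate fell, so the adjustment moved the sitar string toward 646 Hz — it must have started below the reference.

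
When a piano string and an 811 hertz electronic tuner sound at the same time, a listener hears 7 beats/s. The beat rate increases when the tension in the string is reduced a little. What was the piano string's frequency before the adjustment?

|f − 811| = 7, so the piano string was at either 804 Hz or 818 Hz.
Lower tension means lower frequency; the adjustment lowers the piano string's frequency.
The beat rate rose, so the adjustment moved the piano string further from 811 Hz — it was already below the reference.

804 Hz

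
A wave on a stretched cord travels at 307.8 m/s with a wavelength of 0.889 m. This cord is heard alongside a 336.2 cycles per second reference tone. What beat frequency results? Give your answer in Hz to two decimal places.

10.03 Hz

Source frequency f = v/λ = 307.8/0.889 = 346.2317 Hz.
f_beat = |346.2317 − 336.2| = 10.03 Hz.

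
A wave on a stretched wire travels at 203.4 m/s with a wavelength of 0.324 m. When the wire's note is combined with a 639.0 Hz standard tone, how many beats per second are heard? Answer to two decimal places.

11.22 Hz

Source frequency f = v/λ = 203.4/0.324 = 627.7778 Hz.
f_beat = |627.7778 − 639.0| = 11.22 Hz.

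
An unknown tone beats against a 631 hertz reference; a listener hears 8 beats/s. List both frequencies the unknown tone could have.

|f − 631| = 8, so f = 631 ± 8.

623 Hz or 639 Hz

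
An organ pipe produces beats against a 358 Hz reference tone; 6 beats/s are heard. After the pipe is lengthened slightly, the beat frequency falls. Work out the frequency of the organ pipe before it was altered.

364 Hz

|f − 358| = 6, so the organ pipe was at either 352 Hz or 364 Hz.
A longer pipe has a lower fundamental; the adjustment lowers the organ pipe's frequency.
The beat rate fell, so the adjustment moved the organ pipe toward 358 Hz — it must have started above the reference.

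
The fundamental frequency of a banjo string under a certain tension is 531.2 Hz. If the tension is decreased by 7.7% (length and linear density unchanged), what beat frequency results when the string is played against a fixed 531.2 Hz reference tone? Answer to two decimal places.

For a string, f ∝ √T, so the new frequency is 531.2·√0.923 = 510.3392 Hz.
f_beat = |510.3392 − 531.2| = 20.86 Hz.

20.86 Hz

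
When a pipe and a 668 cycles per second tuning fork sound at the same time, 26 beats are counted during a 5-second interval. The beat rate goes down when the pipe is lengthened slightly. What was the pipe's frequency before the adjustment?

673.2 Hz

Beat frequency = 26/5 = 5.2 Hz.
|f − 668| = 5.2, so the pipe was at either 662.8 Hz or 673.2 Hz.
A longer pipe has a lower fundamental; the adjustment lowers the pipe's frequency.
The beat rate fell, so the adjustment moved the pipe toward 668 Hz — it must have started above the reference.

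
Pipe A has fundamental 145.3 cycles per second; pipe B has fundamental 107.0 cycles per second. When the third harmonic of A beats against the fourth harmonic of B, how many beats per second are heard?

7.9 Hz

Third harmonic of the first: 3·145.3 = 435.9 Hz.
Fourth harmonic of the second: 4·107.0 = 428.0 Hz.
f_beat = |435.9 − 428.0| = 7.9 Hz.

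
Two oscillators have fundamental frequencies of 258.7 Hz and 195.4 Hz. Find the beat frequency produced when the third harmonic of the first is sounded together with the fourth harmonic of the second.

Third harmonic of the first: 3·258.7 = 776.1 Hz.
Fourth harmonic of the second: 4·195.4 = 781.6 Hz.
f_beat = |776.1 − 781.6| = 5.5 Hz.

5.5 Hz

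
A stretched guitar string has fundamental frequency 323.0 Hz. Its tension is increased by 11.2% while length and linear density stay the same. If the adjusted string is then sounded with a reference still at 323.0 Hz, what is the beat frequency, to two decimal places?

17.61 Hz

For a string, f ∝ √T, so the new frequency is 323.0·√1.112 = 340.6081 Hz.
f_beat = |340.6081 − 323.0| = 17.61 Hz.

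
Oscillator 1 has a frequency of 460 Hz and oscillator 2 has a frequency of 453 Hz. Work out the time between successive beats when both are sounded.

0.143 s

f_beat = |460 − 453| = 7 Hz.
Beat period T = 1 / f_beat = 1 / 7 s.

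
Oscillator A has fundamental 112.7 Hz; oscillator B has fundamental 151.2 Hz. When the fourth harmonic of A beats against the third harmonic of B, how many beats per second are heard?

2.8 Hz

Fourth harmonic of the first: 4·112.7 = 450.8 Hz.
Third harmonic of the second: 3·151.2 = 453.6 Hz.
f_beat = |450.8 − 453.6| = 2.8 Hz.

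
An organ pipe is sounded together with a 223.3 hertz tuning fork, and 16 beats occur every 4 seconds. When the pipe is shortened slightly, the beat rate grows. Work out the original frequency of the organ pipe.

Beat frequency = 16/4 = 4 Hz.
|f − 223.3| = 4, so the organ pipe was at either 219.3 Hz or 227.3 Hz.
A shorter pipe has a higher fundamental; the adjustment raises the organ pipe's frequency.
The beat rate rose, so the adjustment moved the organ pipe further from 223.3 Hz — it was already above the reference.

227.3 Hz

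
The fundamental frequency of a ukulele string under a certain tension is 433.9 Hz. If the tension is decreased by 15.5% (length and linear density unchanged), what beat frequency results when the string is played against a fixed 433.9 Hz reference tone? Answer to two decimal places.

35.04 Hz

For a string, f ∝ √T, so the new frequency is 433.9·√0.845 = 398.8577 Hz.
f_beat = |398.8577 − 433.9| = 35.04 Hz.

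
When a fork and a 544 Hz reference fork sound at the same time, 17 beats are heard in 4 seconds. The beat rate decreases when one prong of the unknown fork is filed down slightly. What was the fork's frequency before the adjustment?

Beat frequency = 17/4 = 4.25 Hz.
|f − 544| = 4.25, so the fork was at either 539.75 Hz or 548.25 Hz.
Filing a prong removes mass and raises the fork's frequency; the adjustment raises the fork's frequency.
The beat rate fell, so the adjustment moved the fork toward 544 Hz — it must have started below the reference.

539.75 Hz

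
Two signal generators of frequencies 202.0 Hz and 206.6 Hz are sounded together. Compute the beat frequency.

4.6 Hz

f_beat = |f₁ − f₂|.
|202.0 − 206.6| = 4.6 Hz.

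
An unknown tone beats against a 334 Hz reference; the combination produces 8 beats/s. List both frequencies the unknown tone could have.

|f − 334| = 8, so f = 334 ± 8.

326 Hz or 342 Hz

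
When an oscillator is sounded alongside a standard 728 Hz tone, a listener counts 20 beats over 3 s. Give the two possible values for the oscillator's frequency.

Beat frequency = 20/3 = 6.6667 Hz.
|f − 728| = 6.6667, so f = 728 ± 6.6667.

721.3333 Hz or 734.6667 Hz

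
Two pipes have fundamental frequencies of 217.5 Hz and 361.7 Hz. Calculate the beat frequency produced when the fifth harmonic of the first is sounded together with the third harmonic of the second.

2.4 Hz

Fifth harmonic of the first: 5·217.5 = 1087.5 Hz.
Third harmonic of the second: 3·361.7 = 1085.1 Hz.
f_beat = |1087.5 − 1085.1| = 2.4 Hz.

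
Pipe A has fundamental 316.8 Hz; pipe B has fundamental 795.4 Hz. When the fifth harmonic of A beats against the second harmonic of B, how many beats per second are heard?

Fifth harmonic of the first: 5·316.8 = 1584.0 Hz.
Second harmonic of the second: 2·795.4 = 1590.8 Hz.
f_beat = |1584.0 − 1590.8| = 6.8 Hz.

6.8 Hz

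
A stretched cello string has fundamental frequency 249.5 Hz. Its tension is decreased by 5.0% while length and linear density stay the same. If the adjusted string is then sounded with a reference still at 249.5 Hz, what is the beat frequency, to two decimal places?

For a string, f ∝ √T, so the new frequency is 249.5·√0.950 = 243.1825 Hz.
f_beat = |243.1825 − 249.5| = 6.32 Hz.

6.32 Hz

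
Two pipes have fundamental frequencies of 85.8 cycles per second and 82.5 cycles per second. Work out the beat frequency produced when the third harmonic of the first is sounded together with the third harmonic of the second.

9.9 Hz

Third harmonic of the first: 3·85.8 = 257.4 Hz.
Third harmonic of the second: 3·82.5 = 247.5 Hz.
f_beat = |257.4 − 247.5| = 9.9 Hz.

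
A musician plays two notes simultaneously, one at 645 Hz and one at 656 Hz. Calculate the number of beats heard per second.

The beat frequency equals the magnitude of the frequency difference.
|645 − 656| = 11 Hz.

11 Hz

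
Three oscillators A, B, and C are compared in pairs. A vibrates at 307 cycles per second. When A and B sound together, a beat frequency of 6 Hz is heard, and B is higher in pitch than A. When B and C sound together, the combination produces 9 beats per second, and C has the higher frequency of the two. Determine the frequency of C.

322 Hz

B is above A, so f_B = 307 + 6 = 313 Hz.
C is above B, so f_C = 313 + 9 = 322 Hz.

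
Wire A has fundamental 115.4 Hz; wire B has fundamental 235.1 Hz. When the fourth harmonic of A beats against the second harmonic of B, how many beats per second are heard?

8.6 Hz

Fourth harmonic of the first: 4·115.4 = 461.6 Hz.
Second harmonic of the second: 2·235.1 = 470.2 Hz.
f_beat = |461.6 − 470.2| = 8.6 Hz.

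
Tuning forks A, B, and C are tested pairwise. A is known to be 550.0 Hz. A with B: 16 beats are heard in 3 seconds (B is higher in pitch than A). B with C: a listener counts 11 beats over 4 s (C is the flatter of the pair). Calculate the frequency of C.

A–B: Beat frequency = 16/3 = 5.3333 Hz.
B is above A, so f_B = 550.0 + 5.3333 = 555.3333 Hz.
B–C: Beat frequency = 11/4 = 2.75 Hz.
C is below B, so f_C = 555.3333 − 2.75 = 552.5833 Hz.

552.5833 Hz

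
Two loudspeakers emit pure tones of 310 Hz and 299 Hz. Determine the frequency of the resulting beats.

11 Hz

Beats arise from superposition of two nearby frequencies; the beat rate is |f₁ − f₂|.
|310 − 299| = 11 Hz.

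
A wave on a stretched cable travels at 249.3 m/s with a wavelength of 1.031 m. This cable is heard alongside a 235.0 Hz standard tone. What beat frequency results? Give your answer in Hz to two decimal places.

6.80 Hz

Source frequency f = v/λ = 249.3/1.031 = 241.8041 Hz.
f_beat = |241.8041 − 235.0| = 6.80 Hz.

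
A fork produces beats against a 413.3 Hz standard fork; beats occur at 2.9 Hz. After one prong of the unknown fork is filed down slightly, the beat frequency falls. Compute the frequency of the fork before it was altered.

410.4 Hz

|f − 413.3| = 2.9, so the fork was at either 410.4 Hz or 416.2 Hz.
Filing a prong removes mass and raises the fork's frequency; the adjustment raises the fork's frequency.
The beat rate fell, so the adjustment moved the fork toward 413.3 Hz — it must have started below the reference.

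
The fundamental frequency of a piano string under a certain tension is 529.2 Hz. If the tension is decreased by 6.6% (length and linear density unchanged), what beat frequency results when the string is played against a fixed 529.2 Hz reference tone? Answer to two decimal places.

17.76 Hz

For a string, f ∝ √T, so the new frequency is 529.2·√0.934 = 511.4383 Hz.
f_beat = |511.4383 − 529.2| = 17.76 Hz.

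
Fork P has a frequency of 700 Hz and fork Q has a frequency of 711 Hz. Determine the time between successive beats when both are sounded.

0.091 s

f_beat = |700 − 711| = 11 Hz.
Beat period T = 1 / f_beat = 1 / 11 s.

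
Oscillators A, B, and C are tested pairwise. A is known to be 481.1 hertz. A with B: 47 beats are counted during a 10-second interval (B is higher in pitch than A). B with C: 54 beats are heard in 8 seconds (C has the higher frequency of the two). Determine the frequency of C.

A–B: Beat frequency = 47/10 = 4.7 Hz.
B is above A, so f_B = 481.1 + 4.7 = 485.8 Hz.
B–C: Beat frequency = 54/8 = 6.75 Hz.
C is above B, so f_C = 485.8 + 6.75 = 492.55 Hz.

492.55 Hz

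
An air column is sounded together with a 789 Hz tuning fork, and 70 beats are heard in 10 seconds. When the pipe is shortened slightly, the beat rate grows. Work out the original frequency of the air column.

796 Hz

Beat frequency = 70/10 = 7 Hz.
|f − 789| = 7, so the air column was at either 782 Hz or 796 Hz.
A shorter pipe has a higher fundamental; the adjustment raises the air column's frequency.
The beat rate rose, so the adjustment moved the air column further from 789 Hz — it was already above the reference.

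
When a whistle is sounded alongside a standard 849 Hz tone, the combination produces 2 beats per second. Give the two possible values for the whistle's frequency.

|f − 849| = 2, so f = 849 ± 2.

847 Hz or 851 Hz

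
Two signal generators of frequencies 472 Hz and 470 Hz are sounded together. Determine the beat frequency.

The beat frequency equals the magnitude of the frequency difference.
|472 − 470| = 2 Hz.

2 Hz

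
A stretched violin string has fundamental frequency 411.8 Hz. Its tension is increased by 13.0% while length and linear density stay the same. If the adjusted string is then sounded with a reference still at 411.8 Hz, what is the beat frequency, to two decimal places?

For a string, f ∝ √T, so the new frequency is 411.8·√1.130 = 437.7494 Hz.
f_beat = |437.7494 − 411.8| = 25.95 Hz.

25.95 Hz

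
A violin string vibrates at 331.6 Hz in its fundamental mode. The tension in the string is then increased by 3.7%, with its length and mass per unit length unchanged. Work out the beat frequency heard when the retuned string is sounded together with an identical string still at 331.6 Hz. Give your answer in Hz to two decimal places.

6.08 Hz

For a string, f ∝ √T, so the new frequency is 331.6·√1.037 = 337.6789 Hz.
f_beat = |337.6789 − 331.6| = 6.08 Hz.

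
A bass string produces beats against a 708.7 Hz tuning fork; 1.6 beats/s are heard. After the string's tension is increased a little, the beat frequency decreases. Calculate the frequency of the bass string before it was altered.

707.1 Hz

|f − 708.7| = 1.6, so the bass string was at either 707.1 Hz or 710.3 Hz.
Higher tension means higher frequency; the adjustment raises the bass string's frequency.
The beat rate fell, so the adjustment moved the bass string toward 708.7 Hz — it must have started below the reference.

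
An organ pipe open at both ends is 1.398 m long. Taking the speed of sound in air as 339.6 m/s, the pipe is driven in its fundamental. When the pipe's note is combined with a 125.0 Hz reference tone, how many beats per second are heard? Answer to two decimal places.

Open pipe: f_n = n·v/(2L) = 1·339.6/(2·1.398) = 121.4592 Hz.
f_beat = |121.4592 − 125.0| = 3.54 Hz.

3.54 Hz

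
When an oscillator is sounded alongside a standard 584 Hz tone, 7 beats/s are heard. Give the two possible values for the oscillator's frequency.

|f − 584| = 7, so f = 584 ± 7.

577 Hz or 591 Hz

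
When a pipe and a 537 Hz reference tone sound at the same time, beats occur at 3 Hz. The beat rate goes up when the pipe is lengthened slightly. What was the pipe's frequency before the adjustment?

534 Hz

|f − 537| = 3, so the pipe was at either 534 Hz or 540 Hz.
A longer pipe has a lower fundamental; the adjustment lowers the pipe's frequency.
The beat rate rose, so the adjustment moved the pipe further from 537 Hz — it was already below the reference.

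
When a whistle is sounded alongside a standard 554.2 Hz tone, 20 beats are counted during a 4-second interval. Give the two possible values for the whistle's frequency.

Beat frequency = 20/4 = 5 Hz.
|f − 554.2| = 5, so f = 554.2 ± 5.

549.2 Hz or 559.2 Hz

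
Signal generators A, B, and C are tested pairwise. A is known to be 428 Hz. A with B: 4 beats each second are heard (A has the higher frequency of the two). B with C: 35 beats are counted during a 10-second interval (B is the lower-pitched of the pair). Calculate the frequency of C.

B is below A, so f_B = 428 − 4 = 424 Hz.
B–C: Beat frequency = 35/10 = 3.5 Hz.
C is above B, so f_C = 424 + 3.5 = 427.5 Hz.

427.5 Hz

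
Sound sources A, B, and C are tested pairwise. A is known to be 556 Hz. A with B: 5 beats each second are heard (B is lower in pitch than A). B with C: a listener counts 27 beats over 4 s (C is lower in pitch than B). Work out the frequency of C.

544.25 Hz

B is below A, so f_B = 556 − 5 = 551 Hz.
B–C: Beat frequency = 27/4 = 6.75 Hz.
C is below B, so f_C = 551 − 6.75 = 544.25 Hz.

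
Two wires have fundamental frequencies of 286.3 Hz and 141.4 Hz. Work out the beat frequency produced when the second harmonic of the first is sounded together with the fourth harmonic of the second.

Second harmonic of the first: 2·286.3 = 572.6 Hz.
Fourth harmonic of the second: 4·141.4 = 565.6 Hz.
f_beat = |572.6 − 565.6| = 7.0 Hz.

7.0 Hz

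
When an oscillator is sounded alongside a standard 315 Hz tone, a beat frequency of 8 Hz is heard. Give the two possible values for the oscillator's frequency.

|f − 315| = 8, so f = 315 ± 8.

307 Hz or 323 Hz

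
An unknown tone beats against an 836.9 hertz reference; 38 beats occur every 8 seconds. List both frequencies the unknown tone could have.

832.15 Hz or 841.65 Hz

Beat frequency = 38/8 = 4.75 Hz.
|f − 836.9| = 4.75, so f = 836.9 ± 4.75.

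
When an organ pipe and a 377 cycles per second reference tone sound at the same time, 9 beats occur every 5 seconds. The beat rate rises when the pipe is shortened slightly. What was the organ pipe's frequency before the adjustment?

378.8 Hz

Beat frequency = 9/5 = 1.8 Hz.
|f − 377| = 1.8, so the organ pipe was at either 375.2 Hz or 378.8 Hz.
A shorter pipe has a higher fundamental; the adjustment raises the organ pipe's frequency.
The beat rate rose, so the adjustment moved the organ pipe further from 377 Hz — it was already above the reference.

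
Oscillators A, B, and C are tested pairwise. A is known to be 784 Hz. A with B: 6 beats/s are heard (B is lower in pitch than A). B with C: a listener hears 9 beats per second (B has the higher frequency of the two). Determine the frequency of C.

B is below A, so f_B = 784 − 6 = 778 Hz.
C is below B, so f_C = 778 − 9 = 769 Hz.

769 Hz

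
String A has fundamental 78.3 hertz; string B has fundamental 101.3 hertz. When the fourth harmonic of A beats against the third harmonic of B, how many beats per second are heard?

Fourth harmonic of the first: 4·78.3 = 313.2 Hz.
Third harmonic of the second: 3·101.3 = 303.9 Hz.
f_beat = |313.2 − 303.9| = 9.3 Hz.

9.3 Hz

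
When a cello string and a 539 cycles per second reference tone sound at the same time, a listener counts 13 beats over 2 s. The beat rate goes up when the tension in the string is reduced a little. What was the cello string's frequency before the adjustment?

Beat frequency = 13/2 = 6.5 Hz.
|f − 539| = 6.5, so the cello string was at either 532.5 Hz or 545.5 Hz.
Lower tension means lower frequency; the adjustment lowers the cello string's frequency.
The beat rate rose, so the adjustment moved the cello string further from 539 Hz — it was already below the reference.

532.5 Hz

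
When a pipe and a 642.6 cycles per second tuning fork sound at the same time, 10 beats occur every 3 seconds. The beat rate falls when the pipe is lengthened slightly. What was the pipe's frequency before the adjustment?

645.9333 Hz

Beat frequency = 10/3 = 3.3333 Hz.
|f − 642.6| = 3.3333, so the pipe was at either 639.2667 Hz or 645.9333 Hz.
A longer pipe has a lower fundamental; the adjustment lowers the pipe's frequency.
The beat rate fell, so the adjustment moved the pipe toward 642.6 Hz — it must have started above the reference.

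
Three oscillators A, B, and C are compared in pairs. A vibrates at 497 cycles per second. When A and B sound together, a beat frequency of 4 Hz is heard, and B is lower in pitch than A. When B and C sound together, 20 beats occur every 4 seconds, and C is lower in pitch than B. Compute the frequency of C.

B is below A, so f_B = 497 − 4 = 493 Hz.
B–C: Beat frequency = 20/4 = 5 Hz.
C is below B, so f_C = 493 − 5 = 488 Hz.

488 Hz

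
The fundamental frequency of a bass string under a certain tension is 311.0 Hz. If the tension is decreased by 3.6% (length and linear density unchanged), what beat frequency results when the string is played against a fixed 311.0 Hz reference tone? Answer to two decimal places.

5.65 Hz

For a string, f ∝ √T, so the new frequency is 311.0·√0.964 = 305.3507 Hz.
f_beat = |305.3507 − 311.0| = 5.65 Hz.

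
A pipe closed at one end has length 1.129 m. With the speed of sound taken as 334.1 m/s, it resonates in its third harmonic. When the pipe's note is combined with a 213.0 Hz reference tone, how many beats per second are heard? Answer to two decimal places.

Closed pipe (odd harmonics): f_n = n·v/(4L) = 3·334.1/(4·1.129) = 221.9442 Hz.
f_beat = |221.9442 − 213.0| = 8.94 Hz.

8.94 Hz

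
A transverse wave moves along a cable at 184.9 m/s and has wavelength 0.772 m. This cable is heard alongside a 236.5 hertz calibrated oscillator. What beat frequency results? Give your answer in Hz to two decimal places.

Source frequency f = v/λ = 184.9/0.772 = 239.5078 Hz.
f_beat = |239.5078 − 236.5| = 3.01 Hz.

3.01 Hz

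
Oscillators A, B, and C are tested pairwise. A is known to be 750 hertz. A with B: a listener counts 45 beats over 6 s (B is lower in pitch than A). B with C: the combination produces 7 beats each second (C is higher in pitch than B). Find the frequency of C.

749.5 Hz

A–B: Beat frequency = 45/6 = 7.5 Hz.
B is below A, so f_B = 750 − 7.5 = 742.5 Hz.
C is above B, so f_C = 742.5 + 7 = 749.5 Hz.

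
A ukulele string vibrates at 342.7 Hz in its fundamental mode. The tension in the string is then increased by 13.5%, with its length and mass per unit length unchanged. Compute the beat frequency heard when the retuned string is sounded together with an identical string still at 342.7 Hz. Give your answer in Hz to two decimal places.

22.40 Hz

For a string, f ∝ √T, so the new frequency is 342.7·√1.135 = 365.1002 Hz.
f_beat = |365.1002 − 342.7| = 22.40 Hz.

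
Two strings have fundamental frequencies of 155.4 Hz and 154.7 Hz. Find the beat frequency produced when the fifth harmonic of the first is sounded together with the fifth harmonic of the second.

Fifth harmonic of the first: 5·155.4 = 777.0 Hz.
Fifth harmonic of the second: 5·154.7 = 773.5 Hz.
f_beat = |777.0 − 773.5| = 3.5 Hz.

3.5 Hz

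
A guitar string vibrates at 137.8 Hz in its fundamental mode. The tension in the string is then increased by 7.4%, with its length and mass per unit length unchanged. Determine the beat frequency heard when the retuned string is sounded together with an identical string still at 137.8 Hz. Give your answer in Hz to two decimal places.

5.01 Hz

For a string, f ∝ √T, so the new frequency is 137.8·√1.074 = 142.8076 Hz.
f_beat = |142.8076 − 137.8| = 5.01 Hz.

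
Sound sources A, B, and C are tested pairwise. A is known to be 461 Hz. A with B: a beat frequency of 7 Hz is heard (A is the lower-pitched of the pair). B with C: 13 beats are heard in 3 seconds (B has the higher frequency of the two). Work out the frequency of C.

463.6667 Hz

B is above A, so f_B = 461 + 7 = 468 Hz.
B–C: Beat frequency = 13/3 = 4.3333 Hz.
C is below B, so f_C = 468 − 4.3333 = 463.6667 Hz.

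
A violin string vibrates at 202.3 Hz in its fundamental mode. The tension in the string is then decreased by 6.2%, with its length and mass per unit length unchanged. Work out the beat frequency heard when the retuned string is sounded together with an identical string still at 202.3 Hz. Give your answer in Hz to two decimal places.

For a string, f ∝ √T, so the new frequency is 202.3·√0.938 = 195.9284 Hz.
f_beat = |195.9284 − 202.3| = 6.37 Hz.

6.37 Hz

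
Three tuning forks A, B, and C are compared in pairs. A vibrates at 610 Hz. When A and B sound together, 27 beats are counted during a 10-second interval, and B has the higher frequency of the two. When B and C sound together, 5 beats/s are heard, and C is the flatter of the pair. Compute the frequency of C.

A–B: Beat frequency = 27/10 = 2.7 Hz.
B is above A, so f_B = 610 + 2.7 = 612.7 Hz.
C is below B, so f_C = 612.7 − 5 = 607.7 Hz.

607.7 Hz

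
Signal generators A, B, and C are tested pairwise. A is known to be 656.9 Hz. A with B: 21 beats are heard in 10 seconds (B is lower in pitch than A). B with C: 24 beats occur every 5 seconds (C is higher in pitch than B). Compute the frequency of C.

659.6 Hz

A–B: Beat frequency = 21/10 = 2.1 Hz.
B is below A, so f_B = 656.9 − 2.1 = 654.8 Hz.
B–C: Beat frequency = 24/5 = 4.8 Hz.
C is above B, so f_C = 654.8 + 4.8 = 659.6 Hz.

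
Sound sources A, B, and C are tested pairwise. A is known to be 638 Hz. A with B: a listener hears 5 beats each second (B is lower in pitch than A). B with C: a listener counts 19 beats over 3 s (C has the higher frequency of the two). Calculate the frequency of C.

639.3333 Hz

B is below A, so f_B = 638 − 5 = 633 Hz.
B–C: Beat frequency = 19/3 = 6.3333 Hz.
C is above B, so f_C = 633 + 6.3333 = 639.3333 Hz.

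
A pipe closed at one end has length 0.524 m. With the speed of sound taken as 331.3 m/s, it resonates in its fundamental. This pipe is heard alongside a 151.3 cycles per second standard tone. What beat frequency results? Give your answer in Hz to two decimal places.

6.76 Hz

Closed pipe (odd harmonics): f_n = n·v/(4L) = 1·331.3/(4·0.524) = 158.0630 Hz.
f_beat = |158.0630 − 151.3| = 6.76 Hz.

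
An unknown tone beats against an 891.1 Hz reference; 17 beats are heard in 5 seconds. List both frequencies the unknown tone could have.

887.7 Hz or 894.5 Hz

Beat frequency = 17/5 = 3.4 Hz.
|f − 891.1| = 3.4, so f = 891.1 ± 3.4.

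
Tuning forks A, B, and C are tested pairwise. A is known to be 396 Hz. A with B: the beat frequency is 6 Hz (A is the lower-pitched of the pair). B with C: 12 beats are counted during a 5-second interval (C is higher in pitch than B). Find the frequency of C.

404.4 Hz

B is above A, so f_B = 396 + 6 = 402 Hz.
B–C: Beat frequency = 12/5 = 2.4 Hz.
C is above B, so f_C = 402 + 2.4 = 404.4 Hz.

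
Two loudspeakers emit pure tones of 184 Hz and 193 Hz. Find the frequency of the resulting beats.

9 Hz

f_beat = |f₁ − f₂|.
|184 − 193| = 9 Hz.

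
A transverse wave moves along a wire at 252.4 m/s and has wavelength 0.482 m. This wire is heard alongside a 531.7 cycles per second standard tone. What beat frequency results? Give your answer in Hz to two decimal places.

Source frequency f = v/λ = 252.4/0.482 = 523.6515 Hz.
f_beat = |523.6515 − 531.7| = 8.05 Hz.

8.05 Hz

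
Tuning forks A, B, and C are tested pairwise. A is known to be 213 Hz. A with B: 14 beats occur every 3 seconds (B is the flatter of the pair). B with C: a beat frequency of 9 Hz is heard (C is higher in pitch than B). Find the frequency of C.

A–B: Beat frequency = 14/3 = 4.6667 Hz.
B is below A, so f_B = 213 − 4.6667 = 208.3333 Hz.
C is above B, so f_C = 208.3333 + 9 = 217.3333 Hz.

217.3333 Hz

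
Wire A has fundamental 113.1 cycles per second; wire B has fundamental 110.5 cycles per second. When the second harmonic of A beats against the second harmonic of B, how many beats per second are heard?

Second harmonic of the first: 2·113.1 = 226.2 Hz.
Second harmonic of the second: 2·110.5 = 221.0 Hz.
f_beat = |226.2 − 221.0| = 5.2 Hz.

5.2 Hz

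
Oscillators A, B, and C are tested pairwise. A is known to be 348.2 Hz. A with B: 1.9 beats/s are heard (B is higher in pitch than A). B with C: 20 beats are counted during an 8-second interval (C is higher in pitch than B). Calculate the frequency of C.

B is above A, so f_B = 348.2 + 1.9 = 350.1 Hz.
B–C: Beat frequency = 20/8 = 2.5 Hz.
C is above B, so f_C = 350.1 + 2.5 = 352.6 Hz.

352.6 Hz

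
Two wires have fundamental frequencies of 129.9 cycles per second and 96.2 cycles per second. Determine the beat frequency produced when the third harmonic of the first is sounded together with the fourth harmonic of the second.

Third harmonic of the first: 3·129.9 = 389.7 Hz.
Fourth harmonic of the second: 4·96.2 = 384.8 Hz.
f_beat = |389.7 − 384.8| = 4.9 Hz.

4.9 Hz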